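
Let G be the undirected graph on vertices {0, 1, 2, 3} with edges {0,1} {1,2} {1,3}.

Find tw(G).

A width-1 tree decomposition is:
Bags: B1 = {0, 1}  B2 = {1, 2}  B3 = {1, 3}
Tree: B1–B2, B1–B3
Each bag holds 2 vertices, so the decomposition has width 1, which upper-bounds the treewidth. Any graph with an edge has treewidth ≥ 1, and G has the edge 0–1. Combining the bounds, tw(G) = 1.

1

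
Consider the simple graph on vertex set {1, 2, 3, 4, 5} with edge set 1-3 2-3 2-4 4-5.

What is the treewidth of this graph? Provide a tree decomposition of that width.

Each bag holds 2 vertices, so the decomposition has width 1, which upper-bounds the treewidth. Since G has at least one edge (e.g. 1–3), it is not an edgeless graph, so tw(G) ≥ 1. Combining the bounds, tw(G) = 1.

Treewidth 1.
Bags: B1 = {1, 3}  B2 = {2, 3}  B3 = {2, 4}  B4 = {4, 5}
Tree: B1–B2, B2–B3, B3–B4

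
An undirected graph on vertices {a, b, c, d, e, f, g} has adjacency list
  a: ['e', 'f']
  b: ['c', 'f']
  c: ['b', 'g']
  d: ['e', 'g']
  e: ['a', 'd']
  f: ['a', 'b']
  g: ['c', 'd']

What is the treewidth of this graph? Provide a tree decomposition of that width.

The largest bag has 3 vertices, giving width 2; this decomposition certifies tw(G) ≤ 2. For the lower bound, G contains the cycle b–f–a–e–d–g–c–b, so G is not a forest; only forests have treewidth ≤ 1, hence tw(G) ≥ 2. Therefore the treewidth is 2.

Treewidth 2.
Bags: B1 = {a, b, f}  B2 = {a, b, e}  B3 = {b, d, e}  B4 = {b, d, g}  B5 = {b, c, g}
Tree: B1–B2, B2–B3, B3–B4, B4–B5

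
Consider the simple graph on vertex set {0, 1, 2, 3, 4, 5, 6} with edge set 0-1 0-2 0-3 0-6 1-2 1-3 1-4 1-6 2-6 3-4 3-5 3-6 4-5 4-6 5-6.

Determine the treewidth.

A width-3 tree decomposition is:
Bags: B1 = {0, 1, 2, 6}  B2 = {0, 1, 3, 6}  B3 = {1, 3, 4, 6}  B4 = {3, 4, 5, 6}
Tree: B1–B2, B2–B3, B3–B4
Every bag has size at most 4, so the width is 4 − 1 = 3 and tw(G) ≤ 3. On the other hand G contains the 4-clique {0, 1, 2, 6}. A clique must lie in a single bag of any decomposition, so no decomposition can have width below 3. Hence tw(G) = 3 exactly.

3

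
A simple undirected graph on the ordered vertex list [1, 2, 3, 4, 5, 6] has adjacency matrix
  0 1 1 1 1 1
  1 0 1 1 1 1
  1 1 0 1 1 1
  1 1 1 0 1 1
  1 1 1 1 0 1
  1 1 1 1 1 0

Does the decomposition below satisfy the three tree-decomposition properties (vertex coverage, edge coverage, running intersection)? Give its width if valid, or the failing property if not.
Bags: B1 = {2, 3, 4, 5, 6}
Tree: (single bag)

A tree decomposition must satisfy three properties: every vertex lies in some bag; for every edge, both endpoints lie together in some bag; and for every vertex, the bags containing it form a connected subtree. Here vertex 1 appears in no bag, so the decomposition is invalid.

No — vertex 1 appears in no bag.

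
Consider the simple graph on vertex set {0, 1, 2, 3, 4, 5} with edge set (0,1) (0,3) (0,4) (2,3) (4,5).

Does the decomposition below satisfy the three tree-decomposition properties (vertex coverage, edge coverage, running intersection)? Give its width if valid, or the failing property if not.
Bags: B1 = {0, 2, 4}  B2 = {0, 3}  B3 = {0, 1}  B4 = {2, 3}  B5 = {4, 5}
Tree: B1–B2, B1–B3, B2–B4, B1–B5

No — bags containing vertex 2 are not connected in the tree.

A tree decomposition must satisfy three properties: every vertex lies in some bag; for every edge, both endpoints lie together in some bag; and for every vertex, the bags containing it form a connected subtree. Here bags containing vertex 2 are not connected in the tree, so the decomposition is invalid.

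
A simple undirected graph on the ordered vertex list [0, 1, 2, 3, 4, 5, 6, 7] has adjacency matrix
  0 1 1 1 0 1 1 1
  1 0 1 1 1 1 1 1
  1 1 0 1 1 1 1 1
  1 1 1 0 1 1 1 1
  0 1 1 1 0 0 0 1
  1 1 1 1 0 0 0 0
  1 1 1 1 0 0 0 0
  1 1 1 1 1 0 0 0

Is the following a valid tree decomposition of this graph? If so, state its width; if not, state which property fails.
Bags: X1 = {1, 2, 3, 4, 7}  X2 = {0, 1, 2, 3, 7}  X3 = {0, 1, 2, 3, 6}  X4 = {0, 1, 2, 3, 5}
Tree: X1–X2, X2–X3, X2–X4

Yes; width 4.

Every vertex of G appears in some bag (union = {0, 1, 2, 3, 4, 5, 6, 7}); every edge is covered by a bag; and for each vertex v the set of bags containing v is connected in the bag tree. The decomposition is therefore valid. The largest bag has 5 vertices, so the width is 4.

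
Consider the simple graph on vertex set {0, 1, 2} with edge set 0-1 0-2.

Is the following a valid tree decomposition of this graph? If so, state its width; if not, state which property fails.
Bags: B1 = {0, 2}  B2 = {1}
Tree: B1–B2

No — edge (0,1) lies in no bag.

A tree decomposition must satisfy three properties: every vertex lies in some bag; for every edge, both endpoints lie together in some bag; and for every vertex, the bags containing it form a connected subtree. Here edge (0,1) lies in no bag, so the decomposition is invalid.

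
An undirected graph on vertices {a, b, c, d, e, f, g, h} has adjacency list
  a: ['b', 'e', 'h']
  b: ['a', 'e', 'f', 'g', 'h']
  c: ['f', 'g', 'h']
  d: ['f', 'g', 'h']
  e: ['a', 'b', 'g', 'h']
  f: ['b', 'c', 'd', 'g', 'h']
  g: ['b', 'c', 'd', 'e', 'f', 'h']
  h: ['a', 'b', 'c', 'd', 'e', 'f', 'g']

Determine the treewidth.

3

A width-3 tree decomposition is:
Bags: B1 = {b, f, g, h}  B2 = {b, e, g, h}  B3 = {d, f, g, h}  B4 = {a, b, e, h}  B5 = {c, f, g, h}
Tree: B1–B2, B1–B3, B2–B4, B1–B5
Each bag holds 4 vertices, so the decomposition has width 3, which upper-bounds the treewidth. For the lower bound, the 4 vertices {b, e, g, h} are pairwise adjacent, and any tree decomposition puts a clique entirely inside one bag — forcing width ≥ 3. Hence tw(G) = 3 exactly.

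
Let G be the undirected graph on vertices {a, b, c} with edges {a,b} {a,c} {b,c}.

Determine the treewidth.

2

A width-2 tree decomposition is:
Bags: B1 = {a, b, c}
Tree: (single bag)
With just one bag of size 3, the width is 3 − 1 = 2, so tw(G) ≤ 2. For the lower bound, the 3 vertices {a, b, c} are pairwise adjacent, and any tree decomposition puts a clique entirely inside one bag — forcing width ≥ 2. Therefore the treewidth is 2.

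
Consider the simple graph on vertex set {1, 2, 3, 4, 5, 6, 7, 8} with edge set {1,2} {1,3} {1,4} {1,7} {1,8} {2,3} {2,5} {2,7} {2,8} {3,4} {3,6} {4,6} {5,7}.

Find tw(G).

A width-2 tree decomposition is:
Bags: B1 = {1, 2, 7}  B2 = {1, 2, 3}  B3 = {1, 2, 8}  B4 = {1, 3, 4}  B5 = {2, 5, 7}  B6 = {3, 4, 6}
Tree: B1–B2, B1–B3, B2–B4, B1–B5, B4–B6
The largest bag has 3 vertices, giving width 2; this decomposition certifies tw(G) ≤ 2. Conversely, {1, 2, 8} is a clique of size 3, and the vertices of any clique must share a bag in every tree decomposition; so some bag has ≥ 3 vertices and tw(G) ≥ 2. Therefore the treewidth is 2.

2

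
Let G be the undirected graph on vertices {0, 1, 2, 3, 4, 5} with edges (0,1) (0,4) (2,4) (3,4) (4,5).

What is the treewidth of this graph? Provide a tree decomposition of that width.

Every bag has size at most 2, so the width is 2 − 1 = 1 and tw(G) ≤ 1. Since G has at least one edge (e.g. 0–4), it is not an edgeless graph, so tw(G) ≥ 1. The upper and lower bounds meet at 1, so that is the treewidth.

Treewidth 1.
One optimal decomposition is:
Bags: B1 = {0, 4}  B2 = {0, 1}  B3 = {4, 5}  B4 = {2, 4}  B5 = {3, 4}
Tree: B1–B2, B1–B3, B1–B4, B1–B5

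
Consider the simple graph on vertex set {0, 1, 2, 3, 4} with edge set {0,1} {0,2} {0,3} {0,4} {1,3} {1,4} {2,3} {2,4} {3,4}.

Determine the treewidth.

3

A width-3 tree decomposition is:
Bags: B1 = {0, 1, 3, 4}  B2 = {0, 2, 3, 4}
Tree: B1–B2
Every bag has size at most 4, so the width is 4 − 1 = 3 and tw(G) ≤ 3. On the other hand G contains the 4-clique {0, 1, 3, 4}. A clique must lie in a single bag of any decomposition, so no decomposition can have width below 3. Combining the bounds, tw(G) = 3.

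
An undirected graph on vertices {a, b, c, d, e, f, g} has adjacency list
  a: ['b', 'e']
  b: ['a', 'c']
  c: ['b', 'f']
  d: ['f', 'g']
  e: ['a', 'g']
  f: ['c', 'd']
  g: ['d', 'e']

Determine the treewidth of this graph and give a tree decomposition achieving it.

Treewidth 2.
Bags: B1 = {d, e, g}  B2 = {a, d, e}  B3 = {a, b, d}  B4 = {b, c, d}  B5 = {c, d, f}
Tree: B1–B2, B2–B3, B3–B4, B4–B5

Each bag holds 3 vertices, so the decomposition has width 2, which upper-bounds the treewidth. The edges d–g–e–a–b–c–f–d form a cycle, so G is not a tree and its treewidth is at least 2. Combining the bounds, tw(G) = 2.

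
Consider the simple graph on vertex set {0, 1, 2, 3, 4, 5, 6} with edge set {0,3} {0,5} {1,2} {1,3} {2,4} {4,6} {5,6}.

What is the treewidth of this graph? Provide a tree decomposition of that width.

Treewidth 2.
One optimal decomposition is:
Bags: B1 = {1, 2, 4}  B2 = {1, 3, 4}  B3 = {0, 3, 4}  B4 = {0, 4, 5}  B5 = {4, 5, 6}
Tree: B1–B2, B2–B3, B3–B4, B4–B5

Every bag has size at most 3, so the width is 3 − 1 = 2 and tw(G) ≤ 2. Since 4–2–1–3–0–5–6–4 is a cycle in G, G is not acyclic. Forests are exactly the graphs of treewidth ≤ 1, so tw(G) ≥ 2. Combining the bounds, tw(G) = 2.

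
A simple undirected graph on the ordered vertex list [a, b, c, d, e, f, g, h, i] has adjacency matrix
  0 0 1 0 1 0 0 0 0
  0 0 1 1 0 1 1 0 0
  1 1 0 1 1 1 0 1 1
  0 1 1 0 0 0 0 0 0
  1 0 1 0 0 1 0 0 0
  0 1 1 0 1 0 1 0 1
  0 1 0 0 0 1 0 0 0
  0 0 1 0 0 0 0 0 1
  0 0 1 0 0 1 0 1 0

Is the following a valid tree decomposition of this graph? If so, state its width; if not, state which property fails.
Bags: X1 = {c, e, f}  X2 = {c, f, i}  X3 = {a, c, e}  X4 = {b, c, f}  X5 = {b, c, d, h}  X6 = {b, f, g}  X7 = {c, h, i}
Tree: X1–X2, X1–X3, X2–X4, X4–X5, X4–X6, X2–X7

No — bags containing vertex h are not connected in the tree.

A tree decomposition must satisfy three properties: every vertex lies in some bag; for every edge, both endpoints lie together in some bag; and for every vertex, the bags containing it form a connected subtree. Here bags containing vertex h are not connected in the tree, so the decomposition is invalid.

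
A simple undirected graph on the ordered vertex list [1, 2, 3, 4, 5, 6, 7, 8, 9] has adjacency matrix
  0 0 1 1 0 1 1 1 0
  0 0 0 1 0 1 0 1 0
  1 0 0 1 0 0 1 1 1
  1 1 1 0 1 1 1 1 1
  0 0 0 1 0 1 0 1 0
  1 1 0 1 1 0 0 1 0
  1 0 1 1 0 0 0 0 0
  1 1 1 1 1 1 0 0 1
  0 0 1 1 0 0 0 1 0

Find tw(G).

3

A width-3 tree decomposition is:
Bags: B1 = {1, 4, 6, 8}  B2 = {1, 3, 4, 8}  B3 = {2, 4, 6, 8}  B4 = {4, 5, 6, 8}  B5 = {1, 3, 4, 7}  B6 = {3, 4, 8, 9}
Tree: B1–B2, B1–B3, B3–B4, B2–B5, B2–B6
Each bag holds 4 vertices, so the decomposition has width 3, which upper-bounds the treewidth. For the lower bound, the 4 vertices {3, 4, 8, 9} are pairwise adjacent, and any tree decomposition puts a clique entirely inside one bag — forcing width ≥ 3. Hence tw(G) = 3 exactly.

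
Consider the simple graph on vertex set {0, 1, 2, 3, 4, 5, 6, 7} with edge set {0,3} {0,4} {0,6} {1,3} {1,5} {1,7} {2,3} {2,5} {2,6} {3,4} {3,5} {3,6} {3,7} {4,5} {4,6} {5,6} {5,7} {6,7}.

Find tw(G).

3

A width-3 tree decomposition is:
Bags: B1 = {2, 3, 5, 6}  B2 = {3, 4, 5, 6}  B3 = {3, 5, 6, 7}  B4 = {0, 3, 4, 6}  B5 = {1, 3, 5, 7}
Tree: B1–B2, B1–B3, B2–B4, B3–B5
Each bag holds 4 vertices, so the decomposition has width 3, which upper-bounds the treewidth. Conversely, {0, 3, 4, 6} is a clique of size 4, and the vertices of any clique must share a bag in every tree decomposition; so some bag has ≥ 4 vertices and tw(G) ≥ 3. Hence tw(G) = 3 exactly.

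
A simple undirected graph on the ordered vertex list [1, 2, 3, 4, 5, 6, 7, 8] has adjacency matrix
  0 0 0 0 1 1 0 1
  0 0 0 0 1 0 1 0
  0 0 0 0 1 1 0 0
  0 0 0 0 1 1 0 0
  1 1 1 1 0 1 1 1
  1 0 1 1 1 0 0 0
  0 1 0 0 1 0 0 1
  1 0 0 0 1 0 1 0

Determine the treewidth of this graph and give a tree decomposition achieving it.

Treewidth 2.
Bags: B1 = {1, 5, 6}  B2 = {4, 5, 6}  B3 = {3, 5, 6}  B4 = {1, 5, 8}  B5 = {5, 7, 8}  B6 = {2, 5, 7}
Tree: B1–B2, B2–B3, B1–B4, B4–B5, B5–B6

Every bag has size at most 3, so the width is 3 − 1 = 2 and tw(G) ≤ 2. On the other hand G contains the 3-clique {1, 5, 8}. A clique must lie in a single bag of any decomposition, so no decomposition can have width below 2. Combining the bounds, tw(G) = 2.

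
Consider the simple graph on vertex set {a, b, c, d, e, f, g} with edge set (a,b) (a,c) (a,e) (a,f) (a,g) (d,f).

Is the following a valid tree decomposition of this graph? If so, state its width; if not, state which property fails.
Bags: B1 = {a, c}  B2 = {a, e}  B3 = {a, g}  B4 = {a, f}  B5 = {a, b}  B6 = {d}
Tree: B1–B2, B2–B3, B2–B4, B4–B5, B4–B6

A tree decomposition must satisfy three properties: every vertex lies in some bag; for every edge, both endpoints lie together in some bag; and for every vertex, the bags containing it form a connected subtree. Here edge (f,d) lies in no bag, so the decomposition is invalid.

No — edge (f,d) lies in no bag.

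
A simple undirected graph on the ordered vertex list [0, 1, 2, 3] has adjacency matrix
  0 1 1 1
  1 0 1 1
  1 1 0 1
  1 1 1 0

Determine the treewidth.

3

A width-3 tree decomposition is:
Bags: B1 = {0, 1, 2, 3}
Tree: (single bag)
A single bag containing all 4 vertices is trivially a valid decomposition of width 3. Conversely, {0, 1, 2, 3} is a clique of size 4, and the vertices of any clique must share a bag in every tree decomposition; so some bag has ≥ 4 vertices and tw(G) ≥ 3. Combining the bounds, tw(G) = 3.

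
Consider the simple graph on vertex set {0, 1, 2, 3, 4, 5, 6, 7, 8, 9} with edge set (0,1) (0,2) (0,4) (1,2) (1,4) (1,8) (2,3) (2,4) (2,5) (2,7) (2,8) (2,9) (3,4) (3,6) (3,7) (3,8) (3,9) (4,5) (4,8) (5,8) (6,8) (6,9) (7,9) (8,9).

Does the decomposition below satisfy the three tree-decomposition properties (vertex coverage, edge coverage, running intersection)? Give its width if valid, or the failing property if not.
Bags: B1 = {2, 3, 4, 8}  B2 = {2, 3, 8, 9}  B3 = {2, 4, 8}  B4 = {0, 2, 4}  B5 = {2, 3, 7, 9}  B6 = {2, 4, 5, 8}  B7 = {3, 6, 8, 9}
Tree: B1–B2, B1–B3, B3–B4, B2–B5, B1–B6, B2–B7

No — vertex 1 appears in no bag.

A tree decomposition must satisfy three properties: every vertex lies in some bag; for every edge, both endpoints lie together in some bag; and for every vertex, the bags containing it form a connected subtree. Here vertex 1 appears in no bag, so the decomposition is invalid.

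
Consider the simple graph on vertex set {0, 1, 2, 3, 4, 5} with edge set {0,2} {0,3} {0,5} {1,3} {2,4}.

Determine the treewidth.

A width-1 tree decomposition is:
Bags: B1 = {0, 5}  B2 = {0, 3}  B3 = {1, 3}  B4 = {0, 2}  B5 = {2, 4}
Tree: B1–B2, B2–B3, B2–B4, B4–B5
Each bag holds 2 vertices, so the decomposition has width 1, which upper-bounds the treewidth. G has an edge, so its treewidth is at least 1. Hence tw(G) = 1 exactly.

1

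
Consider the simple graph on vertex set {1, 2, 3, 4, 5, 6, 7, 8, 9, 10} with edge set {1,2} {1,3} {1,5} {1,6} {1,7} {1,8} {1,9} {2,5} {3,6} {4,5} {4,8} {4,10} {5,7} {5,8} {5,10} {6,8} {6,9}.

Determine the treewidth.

2

A width-2 tree decomposition is:
Bags: B1 = {1, 6, 8}  B2 = {1, 5, 8}  B3 = {4, 5, 8}  B4 = {1, 5, 7}  B5 = {1, 3, 6}  B6 = {1, 2, 5}  B7 = {4, 5, 10}  B8 = {1, 6, 9}
Tree: B1–B2, B2–B3, B2–B4, B1–B5, B4–B6, B3–B7, B1–B8
Every bag has size at most 3, so the width is 3 − 1 = 2 and tw(G) ≤ 2. On the other hand G contains the 3-clique {1, 6, 9}. A clique must lie in a single bag of any decomposition, so no decomposition can have width below 2. Combining the bounds, tw(G) = 2.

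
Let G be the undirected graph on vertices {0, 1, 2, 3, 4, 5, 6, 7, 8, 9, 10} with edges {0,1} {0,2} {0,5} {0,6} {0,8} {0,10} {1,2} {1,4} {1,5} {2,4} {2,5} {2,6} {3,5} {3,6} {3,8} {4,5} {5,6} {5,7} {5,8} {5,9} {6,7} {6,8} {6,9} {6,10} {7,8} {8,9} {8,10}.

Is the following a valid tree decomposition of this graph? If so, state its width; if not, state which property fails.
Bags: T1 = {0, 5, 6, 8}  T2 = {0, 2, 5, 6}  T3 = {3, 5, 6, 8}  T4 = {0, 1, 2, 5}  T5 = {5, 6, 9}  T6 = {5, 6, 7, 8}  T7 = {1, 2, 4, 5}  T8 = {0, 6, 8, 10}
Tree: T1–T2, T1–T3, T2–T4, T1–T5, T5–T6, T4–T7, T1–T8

No — edge (8,9) lies in no bag.

A tree decomposition must satisfy three properties: every vertex lies in some bag; for every edge, both endpoints lie together in some bag; and for every vertex, the bags containing it form a connected subtree. Here edge (8,9) lies in no bag, so the decomposition is invalid.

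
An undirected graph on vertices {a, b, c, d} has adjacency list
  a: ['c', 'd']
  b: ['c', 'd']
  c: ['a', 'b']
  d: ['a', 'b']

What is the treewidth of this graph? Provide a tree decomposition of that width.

Treewidth 2.
One optimal decomposition is:
Bags: B1 = {a, c, d}  B2 = {b, c, d}
Tree: B1–B2

Every bag has size at most 3, so the width is 3 − 1 = 2 and tw(G) ≤ 2. The edges d–a–c–b–d form a cycle, so G is not a tree and its treewidth is at least 2. The upper and lower bounds meet at 2, so that is the treewidth.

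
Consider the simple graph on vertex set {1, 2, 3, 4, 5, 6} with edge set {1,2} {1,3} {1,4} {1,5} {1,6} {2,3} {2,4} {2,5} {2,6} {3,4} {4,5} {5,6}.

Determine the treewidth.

3

A width-3 tree decomposition is:
Bags: B1 = {1, 2, 4, 5}  B2 = {1, 2, 3, 4}  B3 = {1, 2, 5, 6}
Tree: B1–B2, B1–B3
Every bag has size at most 4, so the width is 4 − 1 = 3 and tw(G) ≤ 3. Conversely, {1, 2, 3, 4} is a clique of size 4, and the vertices of any clique must share a bag in every tree decomposition; so some bag has ≥ 4 vertices and tw(G) ≥ 3. The upper and lower bounds meet at 3, so that is the treewidth.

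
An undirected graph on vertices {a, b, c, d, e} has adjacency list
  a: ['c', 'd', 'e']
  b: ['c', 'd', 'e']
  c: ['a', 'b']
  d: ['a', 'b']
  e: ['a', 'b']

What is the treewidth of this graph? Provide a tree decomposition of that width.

Every bag has size at most 3, so the width is 3 − 1 = 2 and tw(G) ≤ 2. Since a–c–b–d–a is a cycle in G, G is not acyclic. Forests are exactly the graphs of treewidth ≤ 1, so tw(G) ≥ 2. Combining the bounds, tw(G) = 2.

Treewidth 2.
One such decomposition:
Bags: B1 = {a, b, c}  B2 = {a, b, d}  B3 = {a, b, e}
Tree: B1–B2, B2–B3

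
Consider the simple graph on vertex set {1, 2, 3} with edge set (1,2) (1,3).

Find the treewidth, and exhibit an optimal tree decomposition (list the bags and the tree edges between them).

The largest bag has 2 vertices, giving width 1; this decomposition certifies tw(G) ≤ 1. G has an edge, so its treewidth is at least 1. Therefore the treewidth is 1.

Treewidth 1.
One such decomposition:
Bags: B1 = {1, 3}  B2 = {1, 2}
Tree: B1–B2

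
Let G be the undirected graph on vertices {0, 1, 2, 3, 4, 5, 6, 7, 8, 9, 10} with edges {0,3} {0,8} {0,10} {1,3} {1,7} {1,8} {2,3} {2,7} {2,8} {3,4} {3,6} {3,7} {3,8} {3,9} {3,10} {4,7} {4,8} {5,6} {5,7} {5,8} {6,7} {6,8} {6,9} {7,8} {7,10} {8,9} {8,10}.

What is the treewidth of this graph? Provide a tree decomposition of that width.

The largest bag has 4 vertices, giving width 3; this decomposition certifies tw(G) ≤ 3. Conversely, {0, 3, 8, 10} is a clique of size 4, and the vertices of any clique must share a bag in every tree decomposition; so some bag has ≥ 4 vertices and tw(G) ≥ 3. Therefore the treewidth is 3.

Treewidth 3.
One optimal decomposition is:
Bags: B1 = {3, 7, 8, 10}  B2 = {3, 6, 7, 8}  B3 = {0, 3, 8, 10}  B4 = {1, 3, 7, 8}  B5 = {3, 6, 8, 9}  B6 = {2, 3, 7, 8}  B7 = {5, 6, 7, 8}  B8 = {3, 4, 7, 8}
Tree: B1–B2, B1–B3, B1–B4, B2–B5, B4–B6, B2–B7, B4–B8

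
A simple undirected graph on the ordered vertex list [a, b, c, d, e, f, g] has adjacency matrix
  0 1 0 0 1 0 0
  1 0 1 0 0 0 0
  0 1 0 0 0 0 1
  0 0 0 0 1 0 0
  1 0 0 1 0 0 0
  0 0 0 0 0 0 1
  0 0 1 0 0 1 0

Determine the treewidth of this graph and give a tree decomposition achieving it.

Every bag has size at most 2, so the width is 2 − 1 = 1 and tw(G) ≤ 1. Since G has at least one edge (e.g. d–e), it is not an edgeless graph, so tw(G) ≥ 1. Hence tw(G) = 1 exactly.

Treewidth 1.
One such decomposition:
Bags: B1 = {d, e}  B2 = {a, e}  B3 = {a, b}  B4 = {b, c}  B5 = {c, g}  B6 = {f, g}
Tree: B1–B2, B2–B3, B3–B4, B4–B5, B5–B6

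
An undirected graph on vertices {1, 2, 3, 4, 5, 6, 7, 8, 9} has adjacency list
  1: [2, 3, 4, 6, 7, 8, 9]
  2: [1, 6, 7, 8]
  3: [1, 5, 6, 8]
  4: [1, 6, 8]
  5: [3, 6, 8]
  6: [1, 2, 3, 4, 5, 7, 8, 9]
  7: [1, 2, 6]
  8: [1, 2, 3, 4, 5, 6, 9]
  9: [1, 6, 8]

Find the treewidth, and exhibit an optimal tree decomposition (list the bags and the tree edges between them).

Every bag has size at most 4, so the width is 4 − 1 = 3 and tw(G) ≤ 3. Conversely, {1, 6, 8, 9} is a clique of size 4, and the vertices of any clique must share a bag in every tree decomposition; so some bag has ≥ 4 vertices and tw(G) ≥ 3. Hence tw(G) = 3 exactly.

Treewidth 3.
One optimal decomposition is:
Bags: B1 = {1, 6, 8, 9}  B2 = {1, 3, 6, 8}  B3 = {3, 5, 6, 8}  B4 = {1, 2, 6, 8}  B5 = {1, 4, 6, 8}  B6 = {1, 2, 6, 7}
Tree: B1–B2, B2–B3, B1–B4, B1–B5, B4–B6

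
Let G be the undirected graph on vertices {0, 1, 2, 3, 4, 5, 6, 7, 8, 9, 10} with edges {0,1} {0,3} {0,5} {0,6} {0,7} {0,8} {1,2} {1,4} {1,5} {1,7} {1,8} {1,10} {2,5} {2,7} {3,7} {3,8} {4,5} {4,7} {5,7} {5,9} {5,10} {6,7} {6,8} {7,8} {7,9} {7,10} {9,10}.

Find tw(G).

3

A width-3 tree decomposition is:
Bags: B1 = {1, 5, 7, 10}  B2 = {5, 7, 9, 10}  B3 = {1, 2, 5, 7}  B4 = {0, 1, 5, 7}  B5 = {1, 4, 5, 7}  B6 = {0, 1, 7, 8}  B7 = {0, 3, 7, 8}  B8 = {0, 6, 7, 8}
Tree: B1–B2, B1–B3, B3–B4, B4–B5, B4–B6, B6–B7, B7–B8
The largest bag has 4 vertices, giving width 3; this decomposition certifies tw(G) ≤ 3. On the other hand G contains the 4-clique {0, 1, 7, 8}. A clique must lie in a single bag of any decomposition, so no decomposition can have width below 3. Combining the bounds, tw(G) = 3.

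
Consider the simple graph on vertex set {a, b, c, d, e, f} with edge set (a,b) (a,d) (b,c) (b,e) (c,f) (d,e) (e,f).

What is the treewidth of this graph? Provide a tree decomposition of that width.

Treewidth 2.
One such decomposition:
Bags: B1 = {a, d, e}  B2 = {a, b, e}  B3 = {b, e, f}  B4 = {b, c, f}
Tree: B1–B2, B2–B3, B3–B4

Each bag holds 3 vertices, so the decomposition has width 2, which upper-bounds the treewidth. For the lower bound, G contains the cycle d–a–b–e–d, so G is not a forest; only forests have treewidth ≤ 1, hence tw(G) ≥ 2. Hence tw(G) = 2 exactly.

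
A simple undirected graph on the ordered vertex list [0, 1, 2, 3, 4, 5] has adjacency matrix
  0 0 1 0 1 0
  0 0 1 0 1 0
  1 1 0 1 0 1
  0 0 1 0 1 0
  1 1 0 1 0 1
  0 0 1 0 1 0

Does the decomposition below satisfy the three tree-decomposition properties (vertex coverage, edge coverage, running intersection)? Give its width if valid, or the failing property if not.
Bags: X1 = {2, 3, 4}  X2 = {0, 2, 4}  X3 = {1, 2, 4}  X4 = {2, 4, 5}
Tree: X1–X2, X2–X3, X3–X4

Every vertex of G appears in some bag (union = {0, 1, 2, 3, 4, 5}); every edge is covered by a bag; and for each vertex v the set of bags containing v is connected in the bag tree. The decomposition is therefore valid. The largest bag has 3 vertices, so the width is 2.

Yes; width 2.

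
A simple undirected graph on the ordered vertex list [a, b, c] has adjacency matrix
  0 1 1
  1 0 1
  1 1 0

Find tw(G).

A width-2 tree decomposition is:
Bags: B1 = {a, b, c}
Tree: (single bag)
A single bag containing all 3 vertices is trivially a valid decomposition of width 2. Conversely, {a, b, c} is a clique of size 3, and the vertices of any clique must share a bag in every tree decomposition; so some bag has ≥ 3 vertices and tw(G) ≥ 2. The upper and lower bounds meet at 2, so that is the treewidth.

2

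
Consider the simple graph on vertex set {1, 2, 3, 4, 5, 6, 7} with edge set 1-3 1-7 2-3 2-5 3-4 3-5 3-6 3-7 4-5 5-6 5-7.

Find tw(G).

A width-2 tree decomposition is:
Bags: B1 = {3, 5, 6}  B2 = {3, 5, 7}  B3 = {3, 4, 5}  B4 = {1, 3, 7}  B5 = {2, 3, 5}
Tree: B1–B2, B2–B3, B2–B4, B3–B5
Each bag holds 3 vertices, so the decomposition has width 2, which upper-bounds the treewidth. Conversely, {1, 3, 7} is a clique of size 3, and the vertices of any clique must share a bag in every tree decomposition; so some bag has ≥ 3 vertices and tw(G) ≥ 2. Hence tw(G) = 2 exactly.

2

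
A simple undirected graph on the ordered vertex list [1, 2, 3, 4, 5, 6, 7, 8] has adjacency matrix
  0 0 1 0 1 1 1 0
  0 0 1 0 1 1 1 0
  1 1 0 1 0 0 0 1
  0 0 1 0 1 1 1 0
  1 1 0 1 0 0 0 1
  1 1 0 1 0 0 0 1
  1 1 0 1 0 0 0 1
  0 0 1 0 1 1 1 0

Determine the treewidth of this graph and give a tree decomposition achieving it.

Each bag holds 5 vertices, so the decomposition has width 4, which upper-bounds the treewidth. For the lower bound: the 5 vertex sets {7,8}, {4,6}, {2,3}, {1}, {5} are disjoint, each induces a connected subgraph, and every pair is joined by at least one edge of G. Contracting each set to a single vertex therefore yields K_{5} as a minor, and since treewidth is minor-monotone, tw(G) ≥ tw(K_{5}) = 4. Hence tw(G) = 4 exactly.

Treewidth 4.
Bags: B1 = {1, 2, 4, 7, 8}  B2 = {1, 2, 4, 6, 8}  B3 = {1, 2, 3, 4, 8}  B4 = {1, 2, 4, 5, 8}
Tree: B1–B2, B2–B3, B3–B4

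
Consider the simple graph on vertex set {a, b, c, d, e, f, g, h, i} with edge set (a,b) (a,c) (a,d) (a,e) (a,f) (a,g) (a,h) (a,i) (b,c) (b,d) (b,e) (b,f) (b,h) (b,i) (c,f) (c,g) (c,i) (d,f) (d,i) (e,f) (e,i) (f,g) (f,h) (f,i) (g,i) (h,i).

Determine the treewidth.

4

A width-4 tree decomposition is:
Bags: B1 = {a, b, f, h, i}  B2 = {a, b, c, f, i}  B3 = {a, b, e, f, i}  B4 = {a, b, d, f, i}  B5 = {a, c, f, g, i}
Tree: B1–B2, B1–B3, B2–B4, B2–B5
Each bag holds 5 vertices, so the decomposition has width 4, which upper-bounds the treewidth. For the lower bound, the 5 vertices {a, c, f, g, i} are pairwise adjacent, and any tree decomposition puts a clique entirely inside one bag — forcing width ≥ 4. The upper and lower bounds meet at 4, so that is the treewidth.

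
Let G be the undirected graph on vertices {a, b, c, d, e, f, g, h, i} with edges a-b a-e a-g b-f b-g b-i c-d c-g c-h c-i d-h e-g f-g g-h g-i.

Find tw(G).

A width-2 tree decomposition is:
Bags: B1 = {b, g, i}  B2 = {c, g, i}  B3 = {c, g, h}  B4 = {a, b, g}  B5 = {c, d, h}  B6 = {b, f, g}  B7 = {a, e, g}
Tree: B1–B2, B2–B3, B1–B4, B3–B5, B4–B6, B4–B7
The largest bag has 3 vertices, giving width 2; this decomposition certifies tw(G) ≤ 2. Conversely, {c, d, h} is a clique of size 3, and the vertices of any clique must share a bag in every tree decomposition; so some bag has ≥ 3 vertices and tw(G) ≥ 2. Therefore the treewidth is 2.

2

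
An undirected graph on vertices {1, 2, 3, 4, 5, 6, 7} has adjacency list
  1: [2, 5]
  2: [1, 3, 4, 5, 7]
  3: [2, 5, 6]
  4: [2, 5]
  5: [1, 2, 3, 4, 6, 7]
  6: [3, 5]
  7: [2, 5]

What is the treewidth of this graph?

A width-2 tree decomposition is:
Bags: B1 = {2, 4, 5}  B2 = {2, 3, 5}  B3 = {2, 5, 7}  B4 = {1, 2, 5}  B5 = {3, 5, 6}
Tree: B1–B2, B1–B3, B2–B4, B2–B5
The largest bag has 3 vertices, giving width 2; this decomposition certifies tw(G) ≤ 2. For the lower bound, the 3 vertices {1, 2, 5} are pairwise adjacent, and any tree decomposition puts a clique entirely inside one bag — forcing width ≥ 2. Therefore the treewidth is 2.

2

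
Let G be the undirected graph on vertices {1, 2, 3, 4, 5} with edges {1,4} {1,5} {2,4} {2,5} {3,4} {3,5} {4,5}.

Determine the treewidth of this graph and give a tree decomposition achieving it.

Every bag has size at most 3, so the width is 3 − 1 = 2 and tw(G) ≤ 2. Conversely, {1, 4, 5} is a clique of size 3, and the vertices of any clique must share a bag in every tree decomposition; so some bag has ≥ 3 vertices and tw(G) ≥ 2. Combining the bounds, tw(G) = 2.

Treewidth 2.
Bags: B1 = {3, 4, 5}  B2 = {2, 4, 5}  B3 = {1, 4, 5}
Tree: B1–B2, B2–B3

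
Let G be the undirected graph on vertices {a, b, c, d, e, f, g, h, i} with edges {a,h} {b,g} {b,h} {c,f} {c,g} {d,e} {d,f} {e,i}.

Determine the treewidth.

1

A width-1 tree decomposition is:
Bags: B1 = {e, i}  B2 = {d, e}  B3 = {d, f}  B4 = {c, f}  B5 = {c, g}  B6 = {b, g}  B7 = {b, h}  B8 = {a, h}
Tree: B1–B2, B2–B3, B3–B4, B4–B5, B5–B6, B6–B7, B7–B8
Every bag has size at most 2, so the width is 2 − 1 = 1 and tw(G) ≤ 1. G has an edge, so its treewidth is at least 1. Hence tw(G) = 1 exactly.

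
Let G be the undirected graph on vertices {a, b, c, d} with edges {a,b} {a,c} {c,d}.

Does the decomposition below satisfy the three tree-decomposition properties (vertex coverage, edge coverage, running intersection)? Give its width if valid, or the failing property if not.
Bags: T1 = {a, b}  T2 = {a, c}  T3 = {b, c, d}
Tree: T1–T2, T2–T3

A tree decomposition must satisfy three properties: every vertex lies in some bag; for every edge, both endpoints lie together in some bag; and for every vertex, the bags containing it form a connected subtree. Here bags containing vertex b are not connected in the tree, so the decomposition is invalid.

No — bags containing vertex b are not connected in the tree.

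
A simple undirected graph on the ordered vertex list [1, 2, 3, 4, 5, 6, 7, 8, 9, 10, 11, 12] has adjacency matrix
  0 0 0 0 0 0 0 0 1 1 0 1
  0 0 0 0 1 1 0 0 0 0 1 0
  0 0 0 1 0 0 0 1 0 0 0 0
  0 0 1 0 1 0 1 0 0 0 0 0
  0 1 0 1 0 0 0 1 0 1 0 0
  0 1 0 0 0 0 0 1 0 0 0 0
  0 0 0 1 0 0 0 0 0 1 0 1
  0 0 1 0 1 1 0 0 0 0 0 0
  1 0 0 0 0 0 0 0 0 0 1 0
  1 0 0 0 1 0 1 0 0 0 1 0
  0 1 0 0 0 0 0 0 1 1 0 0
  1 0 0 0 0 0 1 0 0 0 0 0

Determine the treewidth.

A width-3 tree decomposition is:
Bags: B1 = {1, 9, 11, 12}  B2 = {1, 10, 11, 12}  B3 = {7, 10, 11, 12}  B4 = {2, 7, 10, 11}  B5 = {2, 5, 7, 10}  B6 = {2, 4, 5, 7}  B7 = {2, 4, 5, 6}  B8 = {4, 5, 6, 8}  B9 = {3, 4, 6, 8}
Tree: B1–B2, B2–B3, B3–B4, B4–B5, B5–B6, B6–B7, B7–B8, B8–B9
The largest bag has 4 vertices, giving width 3; this decomposition certifies tw(G) ≤ 3. For the lower bound: the 4 vertex sets {1,9,12}, {11}, {10}, {2,4,5,7} are disjoint, each induces a connected subgraph, and every pair is joined by at least one edge of G. Contracting each set to a single vertex therefore yields K_{4} as a minor, and since treewidth is minor-monotone, tw(G) ≥ tw(K_{4}) = 3. The upper and lower bounds meet at 3, so that is the treewidth.

3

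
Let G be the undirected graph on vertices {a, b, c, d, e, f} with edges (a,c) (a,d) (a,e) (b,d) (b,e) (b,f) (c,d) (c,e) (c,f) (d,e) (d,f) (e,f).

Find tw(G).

A width-3 tree decomposition is:
Bags: B1 = {c, d, e, f}  B2 = {a, c, d, e}  B3 = {b, d, e, f}
Tree: B1–B2, B1–B3
The largest bag has 4 vertices, giving width 3; this decomposition certifies tw(G) ≤ 3. For the lower bound, the 4 vertices {a, c, d, e} are pairwise adjacent, and any tree decomposition puts a clique entirely inside one bag — forcing width ≥ 3. Hence tw(G) = 3 exactly.

3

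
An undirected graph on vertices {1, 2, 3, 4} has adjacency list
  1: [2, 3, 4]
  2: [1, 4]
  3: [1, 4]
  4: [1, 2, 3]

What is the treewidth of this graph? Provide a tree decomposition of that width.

The largest bag has 3 vertices, giving width 2; this decomposition certifies tw(G) ≤ 2. For the lower bound, the 3 vertices {1, 2, 4} are pairwise adjacent, and any tree decomposition puts a clique entirely inside one bag — forcing width ≥ 2. Hence tw(G) = 2 exactly.

Treewidth 2.
One such decomposition:
Bags: B1 = {1, 2, 4}  B2 = {1, 3, 4}
Tree: B1–B2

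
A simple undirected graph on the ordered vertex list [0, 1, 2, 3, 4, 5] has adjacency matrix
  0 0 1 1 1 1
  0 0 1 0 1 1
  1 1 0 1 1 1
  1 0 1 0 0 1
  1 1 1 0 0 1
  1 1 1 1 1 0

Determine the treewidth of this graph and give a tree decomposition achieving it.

Treewidth 3.
Bags: B1 = {0, 2, 4, 5}  B2 = {0, 2, 3, 5}  B3 = {1, 2, 4, 5}
Tree: B1–B2, B1–B3

Each bag holds 4 vertices, so the decomposition has width 3, which upper-bounds the treewidth. For the lower bound, the 4 vertices {0, 2, 3, 5} are pairwise adjacent, and any tree decomposition puts a clique entirely inside one bag — forcing width ≥ 3. Hence tw(G) = 3 exactly.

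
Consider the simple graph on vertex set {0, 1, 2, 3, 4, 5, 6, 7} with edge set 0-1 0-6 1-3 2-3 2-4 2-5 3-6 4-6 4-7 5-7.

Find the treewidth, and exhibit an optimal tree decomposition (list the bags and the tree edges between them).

Every bag has size at most 3, so the width is 3 − 1 = 2 and tw(G) ≤ 2. The edges 0–1–3–6–0 form a cycle, so G is not a tree and its treewidth is at least 2. Combining the bounds, tw(G) = 2.

Treewidth 2.
One optimal decomposition is:
Bags: B1 = {0, 1, 6}  B2 = {1, 3, 6}  B3 = {3, 4, 6}  B4 = {2, 3, 4}  B5 = {2, 4, 7}  B6 = {2, 5, 7}
Tree: B1–B2, B2–B3, B3–B4, B4–B5, B5–B6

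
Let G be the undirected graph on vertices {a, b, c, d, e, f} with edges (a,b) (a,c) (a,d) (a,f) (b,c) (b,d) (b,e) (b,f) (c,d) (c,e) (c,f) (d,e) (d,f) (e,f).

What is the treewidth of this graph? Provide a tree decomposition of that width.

The largest bag has 5 vertices, giving width 4; this decomposition certifies tw(G) ≤ 4. Conversely, {b, c, d, e, f} is a clique of size 5, and the vertices of any clique must share a bag in every tree decomposition; so some bag has ≥ 5 vertices and tw(G) ≥ 4. Hence tw(G) = 4 exactly.

Treewidth 4.
One optimal decomposition is:
Bags: B1 = {a, b, c, d, f}  B2 = {b, c, d, e, f}
Tree: B1–B2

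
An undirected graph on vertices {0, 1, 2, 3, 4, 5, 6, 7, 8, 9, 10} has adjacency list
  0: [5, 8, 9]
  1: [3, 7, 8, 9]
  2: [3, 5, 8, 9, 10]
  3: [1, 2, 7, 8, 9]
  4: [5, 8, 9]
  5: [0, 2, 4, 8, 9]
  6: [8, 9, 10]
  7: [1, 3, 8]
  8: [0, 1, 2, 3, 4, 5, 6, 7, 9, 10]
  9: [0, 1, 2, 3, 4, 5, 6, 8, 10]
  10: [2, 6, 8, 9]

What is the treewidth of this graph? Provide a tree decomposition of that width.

Treewidth 3.
Bags: B1 = {2, 8, 9, 10}  B2 = {2, 3, 8, 9}  B3 = {2, 5, 8, 9}  B4 = {1, 3, 8, 9}  B5 = {0, 5, 8, 9}  B6 = {6, 8, 9, 10}  B7 = {1, 3, 7, 8}  B8 = {4, 5, 8, 9}
Tree: B1–B2, B1–B3, B2–B4, B3–B5, B1–B6, B4–B7, B5–B8

Every bag has size at most 4, so the width is 4 − 1 = 3 and tw(G) ≤ 3. Conversely, {0, 5, 8, 9} is a clique of size 4, and the vertices of any clique must share a bag in every tree decomposition; so some bag has ≥ 4 vertices and tw(G) ≥ 3. Combining the bounds, tw(G) = 3.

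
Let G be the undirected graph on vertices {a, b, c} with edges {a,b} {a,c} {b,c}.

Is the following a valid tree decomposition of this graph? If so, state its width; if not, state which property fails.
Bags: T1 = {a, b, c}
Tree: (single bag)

Yes; width 2.

Every vertex of G appears in some bag (union = {a, b, c}); every edge is covered by a bag; and for each vertex v the set of bags containing v is connected in the bag tree. The decomposition is therefore valid. The largest bag has 3 vertices, so the width is 2.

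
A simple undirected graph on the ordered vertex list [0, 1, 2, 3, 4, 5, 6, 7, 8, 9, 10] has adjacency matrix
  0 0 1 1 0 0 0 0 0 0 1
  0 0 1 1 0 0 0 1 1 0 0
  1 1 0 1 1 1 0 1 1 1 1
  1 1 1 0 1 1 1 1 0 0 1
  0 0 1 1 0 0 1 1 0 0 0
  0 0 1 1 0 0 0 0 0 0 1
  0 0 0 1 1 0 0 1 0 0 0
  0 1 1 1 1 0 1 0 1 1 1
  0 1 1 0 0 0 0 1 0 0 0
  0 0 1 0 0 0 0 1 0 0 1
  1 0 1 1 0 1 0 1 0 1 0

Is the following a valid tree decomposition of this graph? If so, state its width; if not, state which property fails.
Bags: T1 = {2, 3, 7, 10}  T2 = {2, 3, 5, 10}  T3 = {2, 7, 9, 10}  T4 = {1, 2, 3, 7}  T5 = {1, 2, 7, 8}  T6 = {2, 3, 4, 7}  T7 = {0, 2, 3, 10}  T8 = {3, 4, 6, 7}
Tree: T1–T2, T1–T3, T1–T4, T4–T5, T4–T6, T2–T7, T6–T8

Yes; width 3.

Vertex coverage: the bags together contain {0, 1, 2, 3, 4, 5, 6, 7, 8, 9, 10}, the full vertex set. Edge coverage: each edge of G has both endpoints in at least one bag. Running intersection: for every vertex, the bags containing it form a connected subtree. All three properties hold, so this is a valid tree decomposition of width max|bag| − 1 = 3, and hence tw(G) ≤ 3.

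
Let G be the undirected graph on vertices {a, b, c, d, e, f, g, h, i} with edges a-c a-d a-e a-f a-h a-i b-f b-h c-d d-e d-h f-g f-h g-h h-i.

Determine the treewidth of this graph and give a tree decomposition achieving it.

Treewidth 2.
One optimal decomposition is:
Bags: B1 = {a, d, h}  B2 = {a, f, h}  B3 = {b, f, h}  B4 = {a, h, i}  B5 = {a, c, d}  B6 = {f, g, h}  B7 = {a, d, e}
Tree: B1–B2, B2–B3, B2–B4, B1–B5, B2–B6, B1–B7

Each bag holds 3 vertices, so the decomposition has width 2, which upper-bounds the treewidth. For the lower bound, the 3 vertices {a, d, e} are pairwise adjacent, and any tree decomposition puts a clique entirely inside one bag — forcing width ≥ 2. Hence tw(G) = 2 exactly.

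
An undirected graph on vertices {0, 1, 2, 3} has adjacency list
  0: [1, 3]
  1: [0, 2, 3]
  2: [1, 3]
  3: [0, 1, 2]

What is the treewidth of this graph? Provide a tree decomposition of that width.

Treewidth 2.
Bags: B1 = {0, 1, 3}  B2 = {1, 2, 3}
Tree: B1–B2

The largest bag has 3 vertices, giving width 2; this decomposition certifies tw(G) ≤ 2. For the lower bound, the 3 vertices {0, 1, 3} are pairwise adjacent, and any tree decomposition puts a clique entirely inside one bag — forcing width ≥ 2. Combining the bounds, tw(G) = 2.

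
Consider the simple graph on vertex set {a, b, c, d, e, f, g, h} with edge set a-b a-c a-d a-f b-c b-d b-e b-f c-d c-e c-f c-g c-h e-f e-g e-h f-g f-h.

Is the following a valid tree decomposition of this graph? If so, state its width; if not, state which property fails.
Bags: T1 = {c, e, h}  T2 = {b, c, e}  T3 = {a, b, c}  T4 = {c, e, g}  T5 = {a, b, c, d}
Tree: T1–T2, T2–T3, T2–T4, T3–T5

No — vertex f appears in no bag.

A tree decomposition must satisfy three properties: every vertex lies in some bag; for every edge, both endpoints lie together in some bag; and for every vertex, the bags containing it form a connected subtree. Here vertex f appears in no bag, so the decomposition is invalid.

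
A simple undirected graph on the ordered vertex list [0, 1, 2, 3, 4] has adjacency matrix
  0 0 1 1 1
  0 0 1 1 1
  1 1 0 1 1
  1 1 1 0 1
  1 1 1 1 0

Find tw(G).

3

A width-3 tree decomposition is:
Bags: B1 = {1, 2, 3, 4}  B2 = {0, 2, 3, 4}
Tree: B1–B2
Every bag has size at most 4, so the width is 4 − 1 = 3 and tw(G) ≤ 3. Conversely, {0, 2, 3, 4} is a clique of size 4, and the vertices of any clique must share a bag in every tree decomposition; so some bag has ≥ 4 vertices and tw(G) ≥ 3. Therefore the treewidth is 3.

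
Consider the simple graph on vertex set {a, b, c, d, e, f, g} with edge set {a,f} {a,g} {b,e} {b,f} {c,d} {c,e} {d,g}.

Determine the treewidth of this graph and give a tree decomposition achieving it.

Treewidth 2.
Bags: B1 = {c, d, g}  B2 = {a, c, g}  B3 = {a, c, f}  B4 = {b, c, f}  B5 = {b, c, e}
Tree: B1–B2, B2–B3, B3–B4, B4–B5

Every bag has size at most 3, so the width is 3 − 1 = 2 and tw(G) ≤ 2. Since c–d–g–a–f–b–e–c is a cycle in G, G is not acyclic. Forests are exactly the graphs of treewidth ≤ 1, so tw(G) ≥ 2. Combining the bounds, tw(G) = 2.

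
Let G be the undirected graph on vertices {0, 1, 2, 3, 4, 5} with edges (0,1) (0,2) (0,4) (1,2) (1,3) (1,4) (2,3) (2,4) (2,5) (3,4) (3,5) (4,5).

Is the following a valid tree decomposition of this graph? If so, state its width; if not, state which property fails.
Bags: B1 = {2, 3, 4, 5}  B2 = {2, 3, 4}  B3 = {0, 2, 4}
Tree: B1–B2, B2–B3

A tree decomposition must satisfy three properties: every vertex lies in some bag; for every edge, both endpoints lie together in some bag; and for every vertex, the bags containing it form a connected subtree. Here vertex 1 appears in no bag, so the decomposition is invalid.

No — vertex 1 appears in no bag.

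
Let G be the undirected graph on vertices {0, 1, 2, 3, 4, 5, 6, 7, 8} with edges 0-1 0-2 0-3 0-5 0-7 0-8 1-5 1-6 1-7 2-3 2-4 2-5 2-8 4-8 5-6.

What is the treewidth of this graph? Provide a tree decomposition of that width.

The largest bag has 3 vertices, giving width 2; this decomposition certifies tw(G) ≤ 2. For the lower bound, the 3 vertices {0, 1, 5} are pairwise adjacent, and any tree decomposition puts a clique entirely inside one bag — forcing width ≥ 2. Therefore the treewidth is 2.

Treewidth 2.
One optimal decomposition is:
Bags: B1 = {0, 2, 3}  B2 = {0, 2, 8}  B3 = {0, 2, 5}  B4 = {2, 4, 8}  B5 = {0, 1, 5}  B6 = {0, 1, 7}  B7 = {1, 5, 6}
Tree: B1–B2, B2–B3, B2–B4, B3–B5, B5–B6, B5–B7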